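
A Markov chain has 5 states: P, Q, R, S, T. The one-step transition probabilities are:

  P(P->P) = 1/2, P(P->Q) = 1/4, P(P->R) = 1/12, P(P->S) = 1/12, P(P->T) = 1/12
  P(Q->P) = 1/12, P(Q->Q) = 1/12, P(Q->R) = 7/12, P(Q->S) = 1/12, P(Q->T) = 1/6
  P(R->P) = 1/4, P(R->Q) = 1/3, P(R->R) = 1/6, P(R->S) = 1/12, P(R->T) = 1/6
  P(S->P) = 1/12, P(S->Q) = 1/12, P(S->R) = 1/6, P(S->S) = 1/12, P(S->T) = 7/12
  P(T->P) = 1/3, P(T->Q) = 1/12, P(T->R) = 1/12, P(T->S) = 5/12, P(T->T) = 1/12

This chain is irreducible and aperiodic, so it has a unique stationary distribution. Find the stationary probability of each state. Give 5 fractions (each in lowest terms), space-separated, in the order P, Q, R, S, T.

Answer: 5137/18244 1651/9122 1851/9122 1333/9122 3437/18244

Derivation:
The stationary distribution satisfies pi = pi * P, i.e.:
  pi_P = 1/2*pi_P + 1/12*pi_Q + 1/4*pi_R + 1/12*pi_S + 1/3*pi_T
  pi_Q = 1/4*pi_P + 1/12*pi_Q + 1/3*pi_R + 1/12*pi_S + 1/12*pi_T
  pi_R = 1/12*pi_P + 7/12*pi_Q + 1/6*pi_R + 1/6*pi_S + 1/12*pi_T
  pi_S = 1/12*pi_P + 1/12*pi_Q + 1/12*pi_R + 1/12*pi_S + 5/12*pi_T
  pi_T = 1/12*pi_P + 1/6*pi_Q + 1/6*pi_R + 7/12*pi_S + 1/12*pi_T
with normalization: pi_P + pi_Q + pi_R + pi_S + pi_T = 1.

Using the first 4 balance equations plus normalization, the linear system A*pi = b is:
  [-1/2, 1/12, 1/4, 1/12, 1/3] . pi = 0
  [1/4, -11/12, 1/3, 1/12, 1/12] . pi = 0
  [1/12, 7/12, -5/6, 1/6, 1/12] . pi = 0
  [1/12, 1/12, 1/12, -11/12, 5/12] . pi = 0
  [1, 1, 1, 1, 1] . pi = 1

Solving yields:
  pi_P = 5137/18244
  pi_Q = 1651/9122
  pi_R = 1851/9122
  pi_S = 1333/9122
  pi_T = 3437/18244

Verification (pi * P):
  5137/18244*1/2 + 1651/9122*1/12 + 1851/9122*1/4 + 1333/9122*1/12 + 3437/18244*1/3 = 5137/18244 = pi_P  (ok)
  5137/18244*1/4 + 1651/9122*1/12 + 1851/9122*1/3 + 1333/9122*1/12 + 3437/18244*1/12 = 1651/9122 = pi_Q  (ok)
  5137/18244*1/12 + 1651/9122*7/12 + 1851/9122*1/6 + 1333/9122*1/6 + 3437/18244*1/12 = 1851/9122 = pi_R  (ok)
  5137/18244*1/12 + 1651/9122*1/12 + 1851/9122*1/12 + 1333/9122*1/12 + 3437/18244*5/12 = 1333/9122 = pi_S  (ok)
  5137/18244*1/12 + 1651/9122*1/6 + 1851/9122*1/6 + 1333/9122*7/12 + 3437/18244*1/12 = 3437/18244 = pi_T  (ok)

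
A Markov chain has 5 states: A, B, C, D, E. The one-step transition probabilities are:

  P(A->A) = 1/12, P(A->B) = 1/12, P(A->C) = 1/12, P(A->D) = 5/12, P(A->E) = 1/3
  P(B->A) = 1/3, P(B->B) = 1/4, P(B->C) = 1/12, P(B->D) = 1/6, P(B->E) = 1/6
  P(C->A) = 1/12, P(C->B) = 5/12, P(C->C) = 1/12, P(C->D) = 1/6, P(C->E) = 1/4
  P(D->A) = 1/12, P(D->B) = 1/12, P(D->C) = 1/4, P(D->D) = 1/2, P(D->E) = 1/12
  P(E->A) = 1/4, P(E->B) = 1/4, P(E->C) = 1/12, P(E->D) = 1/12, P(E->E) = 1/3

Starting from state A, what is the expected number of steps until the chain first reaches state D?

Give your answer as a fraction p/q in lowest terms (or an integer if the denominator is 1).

Answer: 2976/743

Derivation:
Let h_i = expected steps to first reach D from state i.
Boundary: h_D = 0.
First-step equations for the other states:
  h_A = 1 + 1/12*h_A + 1/12*h_B + 1/12*h_C + 5/12*h_D + 1/3*h_E
  h_B = 1 + 1/3*h_A + 1/4*h_B + 1/12*h_C + 1/6*h_D + 1/6*h_E
  h_C = 1 + 1/12*h_A + 5/12*h_B + 1/12*h_C + 1/6*h_D + 1/4*h_E
  h_E = 1 + 1/4*h_A + 1/4*h_B + 1/12*h_C + 1/12*h_D + 1/3*h_E

Substituting h_D = 0 and rearranging gives the linear system (I - Q) h = 1:
  [11/12, -1/12, -1/12, -1/3] . (h_A, h_B, h_C, h_E) = 1
  [-1/3, 3/4, -1/12, -1/6] . (h_A, h_B, h_C, h_E) = 1
  [-1/12, -5/12, 11/12, -1/4] . (h_A, h_B, h_C, h_E) = 1
  [-1/4, -1/4, -1/12, 2/3] . (h_A, h_B, h_C, h_E) = 1

Solving yields:
  h_A = 2976/743
  h_B = 3648/743
  h_C = 3852/743
  h_E = 4080/743

Starting state is A, so the expected hitting time is h_A = 2976/743.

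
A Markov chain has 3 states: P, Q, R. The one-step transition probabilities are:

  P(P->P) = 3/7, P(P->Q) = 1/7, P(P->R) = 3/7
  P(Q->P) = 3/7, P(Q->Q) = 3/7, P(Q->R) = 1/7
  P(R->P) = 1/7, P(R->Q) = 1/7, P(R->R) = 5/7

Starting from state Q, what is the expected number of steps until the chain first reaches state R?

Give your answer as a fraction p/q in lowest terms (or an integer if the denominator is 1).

Answer: 49/13

Derivation:
Let h_i = expected steps to first reach R from state i.
Boundary: h_R = 0.
First-step equations for the other states:
  h_P = 1 + 3/7*h_P + 1/7*h_Q + 3/7*h_R
  h_Q = 1 + 3/7*h_P + 3/7*h_Q + 1/7*h_R

Substituting h_R = 0 and rearranging gives the linear system (I - Q) h = 1:
  [4/7, -1/7] . (h_P, h_Q) = 1
  [-3/7, 4/7] . (h_P, h_Q) = 1

Solving yields:
  h_P = 35/13
  h_Q = 49/13

Starting state is Q, so the expected hitting time is h_Q = 49/13.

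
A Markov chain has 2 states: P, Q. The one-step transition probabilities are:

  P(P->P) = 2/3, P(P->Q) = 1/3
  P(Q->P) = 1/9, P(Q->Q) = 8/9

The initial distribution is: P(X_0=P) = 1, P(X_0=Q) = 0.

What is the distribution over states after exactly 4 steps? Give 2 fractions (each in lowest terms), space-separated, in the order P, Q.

Propagating the distribution step by step (d_{t+1} = d_t * P):
d_0 = (P=1, Q=0)
  d_1[P] = 1*2/3 + 0*1/9 = 2/3
  d_1[Q] = 1*1/3 + 0*8/9 = 1/3
d_1 = (P=2/3, Q=1/3)
  d_2[P] = 2/3*2/3 + 1/3*1/9 = 13/27
  d_2[Q] = 2/3*1/3 + 1/3*8/9 = 14/27
d_2 = (P=13/27, Q=14/27)
  d_3[P] = 13/27*2/3 + 14/27*1/9 = 92/243
  d_3[Q] = 13/27*1/3 + 14/27*8/9 = 151/243
d_3 = (P=92/243, Q=151/243)
  d_4[P] = 92/243*2/3 + 151/243*1/9 = 703/2187
  d_4[Q] = 92/243*1/3 + 151/243*8/9 = 1484/2187
d_4 = (P=703/2187, Q=1484/2187)

Answer: 703/2187 1484/2187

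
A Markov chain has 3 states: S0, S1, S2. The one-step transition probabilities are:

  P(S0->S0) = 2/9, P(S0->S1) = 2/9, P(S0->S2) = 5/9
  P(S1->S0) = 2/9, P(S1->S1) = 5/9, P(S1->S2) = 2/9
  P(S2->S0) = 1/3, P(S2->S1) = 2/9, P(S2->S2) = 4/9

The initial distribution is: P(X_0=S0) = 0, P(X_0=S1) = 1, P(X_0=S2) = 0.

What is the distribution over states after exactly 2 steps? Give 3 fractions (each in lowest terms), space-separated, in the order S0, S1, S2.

Answer: 20/81 11/27 28/81

Derivation:
Propagating the distribution step by step (d_{t+1} = d_t * P):
d_0 = (S0=0, S1=1, S2=0)
  d_1[S0] = 0*2/9 + 1*2/9 + 0*1/3 = 2/9
  d_1[S1] = 0*2/9 + 1*5/9 + 0*2/9 = 5/9
  d_1[S2] = 0*5/9 + 1*2/9 + 0*4/9 = 2/9
d_1 = (S0=2/9, S1=5/9, S2=2/9)
  d_2[S0] = 2/9*2/9 + 5/9*2/9 + 2/9*1/3 = 20/81
  d_2[S1] = 2/9*2/9 + 5/9*5/9 + 2/9*2/9 = 11/27
  d_2[S2] = 2/9*5/9 + 5/9*2/9 + 2/9*4/9 = 28/81
d_2 = (S0=20/81, S1=11/27, S2=28/81)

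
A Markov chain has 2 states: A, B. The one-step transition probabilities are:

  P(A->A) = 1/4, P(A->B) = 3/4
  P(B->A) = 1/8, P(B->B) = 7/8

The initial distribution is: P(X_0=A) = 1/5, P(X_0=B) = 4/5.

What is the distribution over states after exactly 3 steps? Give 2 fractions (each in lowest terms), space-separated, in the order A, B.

Answer: 183/1280 1097/1280

Derivation:
Propagating the distribution step by step (d_{t+1} = d_t * P):
d_0 = (A=1/5, B=4/5)
  d_1[A] = 1/5*1/4 + 4/5*1/8 = 3/20
  d_1[B] = 1/5*3/4 + 4/5*7/8 = 17/20
d_1 = (A=3/20, B=17/20)
  d_2[A] = 3/20*1/4 + 17/20*1/8 = 23/160
  d_2[B] = 3/20*3/4 + 17/20*7/8 = 137/160
d_2 = (A=23/160, B=137/160)
  d_3[A] = 23/160*1/4 + 137/160*1/8 = 183/1280
  d_3[B] = 23/160*3/4 + 137/160*7/8 = 1097/1280
d_3 = (A=183/1280, B=1097/1280)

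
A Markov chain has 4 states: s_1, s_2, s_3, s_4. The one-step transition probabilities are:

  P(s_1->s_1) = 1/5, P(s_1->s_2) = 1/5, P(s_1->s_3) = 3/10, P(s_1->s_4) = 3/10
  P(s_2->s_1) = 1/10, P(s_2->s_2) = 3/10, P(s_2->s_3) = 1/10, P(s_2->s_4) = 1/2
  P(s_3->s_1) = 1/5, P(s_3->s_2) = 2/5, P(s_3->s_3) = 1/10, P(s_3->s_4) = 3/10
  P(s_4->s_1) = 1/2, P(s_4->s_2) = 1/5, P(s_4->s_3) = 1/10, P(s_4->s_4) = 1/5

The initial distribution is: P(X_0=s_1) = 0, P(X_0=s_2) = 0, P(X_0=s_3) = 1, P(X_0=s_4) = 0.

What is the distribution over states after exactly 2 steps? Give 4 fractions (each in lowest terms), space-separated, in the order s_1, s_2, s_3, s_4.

Answer: 1/4 13/50 7/50 7/20

Derivation:
Propagating the distribution step by step (d_{t+1} = d_t * P):
d_0 = (s_1=0, s_2=0, s_3=1, s_4=0)
  d_1[s_1] = 0*1/5 + 0*1/10 + 1*1/5 + 0*1/2 = 1/5
  d_1[s_2] = 0*1/5 + 0*3/10 + 1*2/5 + 0*1/5 = 2/5
  d_1[s_3] = 0*3/10 + 0*1/10 + 1*1/10 + 0*1/10 = 1/10
  d_1[s_4] = 0*3/10 + 0*1/2 + 1*3/10 + 0*1/5 = 3/10
d_1 = (s_1=1/5, s_2=2/5, s_3=1/10, s_4=3/10)
  d_2[s_1] = 1/5*1/5 + 2/5*1/10 + 1/10*1/5 + 3/10*1/2 = 1/4
  d_2[s_2] = 1/5*1/5 + 2/5*3/10 + 1/10*2/5 + 3/10*1/5 = 13/50
  d_2[s_3] = 1/5*3/10 + 2/5*1/10 + 1/10*1/10 + 3/10*1/10 = 7/50
  d_2[s_4] = 1/5*3/10 + 2/5*1/2 + 1/10*3/10 + 3/10*1/5 = 7/20
d_2 = (s_1=1/4, s_2=13/50, s_3=7/50, s_4=7/20)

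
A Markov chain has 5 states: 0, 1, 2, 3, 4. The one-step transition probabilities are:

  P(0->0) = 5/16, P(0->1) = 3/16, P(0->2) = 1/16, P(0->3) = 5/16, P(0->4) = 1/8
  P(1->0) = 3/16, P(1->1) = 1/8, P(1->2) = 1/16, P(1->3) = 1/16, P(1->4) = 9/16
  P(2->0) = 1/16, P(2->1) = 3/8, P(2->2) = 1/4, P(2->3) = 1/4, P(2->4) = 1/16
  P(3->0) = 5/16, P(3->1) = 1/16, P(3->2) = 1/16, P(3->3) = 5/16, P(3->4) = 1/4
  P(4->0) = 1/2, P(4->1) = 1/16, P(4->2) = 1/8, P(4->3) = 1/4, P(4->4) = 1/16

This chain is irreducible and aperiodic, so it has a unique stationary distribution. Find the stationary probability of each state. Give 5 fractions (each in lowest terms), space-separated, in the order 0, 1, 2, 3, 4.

Answer: 1897/6128 425/3064 707/7660 7953/30640 1531/7660

Derivation:
The stationary distribution satisfies pi = pi * P, i.e.:
  pi_0 = 5/16*pi_0 + 3/16*pi_1 + 1/16*pi_2 + 5/16*pi_3 + 1/2*pi_4
  pi_1 = 3/16*pi_0 + 1/8*pi_1 + 3/8*pi_2 + 1/16*pi_3 + 1/16*pi_4
  pi_2 = 1/16*pi_0 + 1/16*pi_1 + 1/4*pi_2 + 1/16*pi_3 + 1/8*pi_4
  pi_3 = 5/16*pi_0 + 1/16*pi_1 + 1/4*pi_2 + 5/16*pi_3 + 1/4*pi_4
  pi_4 = 1/8*pi_0 + 9/16*pi_1 + 1/16*pi_2 + 1/4*pi_3 + 1/16*pi_4
with normalization: pi_0 + pi_1 + pi_2 + pi_3 + pi_4 = 1.

Using the first 4 balance equations plus normalization, the linear system A*pi = b is:
  [-11/16, 3/16, 1/16, 5/16, 1/2] . pi = 0
  [3/16, -7/8, 3/8, 1/16, 1/16] . pi = 0
  [1/16, 1/16, -3/4, 1/16, 1/8] . pi = 0
  [5/16, 1/16, 1/4, -11/16, 1/4] . pi = 0
  [1, 1, 1, 1, 1] . pi = 1

Solving yields:
  pi_0 = 1897/6128
  pi_1 = 425/3064
  pi_2 = 707/7660
  pi_3 = 7953/30640
  pi_4 = 1531/7660

Verification (pi * P):
  1897/6128*5/16 + 425/3064*3/16 + 707/7660*1/16 + 7953/30640*5/16 + 1531/7660*1/2 = 1897/6128 = pi_0  (ok)
  1897/6128*3/16 + 425/3064*1/8 + 707/7660*3/8 + 7953/30640*1/16 + 1531/7660*1/16 = 425/3064 = pi_1  (ok)
  1897/6128*1/16 + 425/3064*1/16 + 707/7660*1/4 + 7953/30640*1/16 + 1531/7660*1/8 = 707/7660 = pi_2  (ok)
  1897/6128*5/16 + 425/3064*1/16 + 707/7660*1/4 + 7953/30640*5/16 + 1531/7660*1/4 = 7953/30640 = pi_3  (ok)
  1897/6128*1/8 + 425/3064*9/16 + 707/7660*1/16 + 7953/30640*1/4 + 1531/7660*1/16 = 1531/7660 = pi_4  (ok)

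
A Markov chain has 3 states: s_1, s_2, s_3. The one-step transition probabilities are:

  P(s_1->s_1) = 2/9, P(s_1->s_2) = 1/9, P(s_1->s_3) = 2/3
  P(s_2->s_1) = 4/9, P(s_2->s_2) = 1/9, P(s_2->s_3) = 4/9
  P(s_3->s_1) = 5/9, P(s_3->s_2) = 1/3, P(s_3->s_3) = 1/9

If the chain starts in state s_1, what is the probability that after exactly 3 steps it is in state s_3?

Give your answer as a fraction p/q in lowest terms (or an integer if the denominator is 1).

Answer: 334/729

Derivation:
Computing P^3 by repeated multiplication:
P^1 =
  s_1: [2/9, 1/9, 2/3]
  s_2: [4/9, 1/9, 4/9]
  s_3: [5/9, 1/3, 1/9]
P^2 =
  s_1: [38/81, 7/27, 22/81]
  s_2: [32/81, 17/81, 32/81]
  s_3: [1/3, 11/81, 43/81]
P^3 =
  s_1: [10/27, 125/729, 334/729]
  s_2: [292/729, 145/729, 292/729]
  s_3: [313/729, 167/729, 83/243]

(P^3)[s_1 -> s_3] = 334/729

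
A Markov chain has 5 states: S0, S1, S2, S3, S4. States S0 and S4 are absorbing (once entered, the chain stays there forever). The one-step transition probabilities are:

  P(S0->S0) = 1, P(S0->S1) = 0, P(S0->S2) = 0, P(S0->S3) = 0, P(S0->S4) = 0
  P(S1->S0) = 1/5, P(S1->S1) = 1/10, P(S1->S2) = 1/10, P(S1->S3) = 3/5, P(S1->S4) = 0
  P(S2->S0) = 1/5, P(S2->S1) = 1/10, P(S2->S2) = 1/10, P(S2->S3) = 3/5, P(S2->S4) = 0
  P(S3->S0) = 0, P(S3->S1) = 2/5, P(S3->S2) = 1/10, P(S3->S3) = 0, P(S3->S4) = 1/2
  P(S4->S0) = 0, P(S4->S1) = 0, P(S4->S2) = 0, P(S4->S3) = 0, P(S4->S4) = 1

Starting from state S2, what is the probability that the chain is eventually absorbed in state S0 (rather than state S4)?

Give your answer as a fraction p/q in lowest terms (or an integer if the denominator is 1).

Answer: 2/5

Derivation:
Let a_i = P(absorbed in S0 | start in state i).
Boundary conditions: a_S0 = 1, a_S4 = 0.
For each transient state i, a_i = sum_j P(i->j) * a_j:
  a_S1 = 1/5*a_S0 + 1/10*a_S1 + 1/10*a_S2 + 3/5*a_S3 + 0*a_S4
  a_S2 = 1/5*a_S0 + 1/10*a_S1 + 1/10*a_S2 + 3/5*a_S3 + 0*a_S4
  a_S3 = 0*a_S0 + 2/5*a_S1 + 1/10*a_S2 + 0*a_S3 + 1/2*a_S4

Substituting a_S0 = 1 and a_S4 = 0, rearrange to (I - Q) a = r where r[i] = P(i -> S0):
  [9/10, -1/10, -3/5] . (a_S1, a_S2, a_S3) = 1/5
  [-1/10, 9/10, -3/5] . (a_S1, a_S2, a_S3) = 1/5
  [-2/5, -1/10, 1] . (a_S1, a_S2, a_S3) = 0

Solving yields:
  a_S1 = 2/5
  a_S2 = 2/5
  a_S3 = 1/5

Starting state is S2, so the absorption probability is a_S2 = 2/5.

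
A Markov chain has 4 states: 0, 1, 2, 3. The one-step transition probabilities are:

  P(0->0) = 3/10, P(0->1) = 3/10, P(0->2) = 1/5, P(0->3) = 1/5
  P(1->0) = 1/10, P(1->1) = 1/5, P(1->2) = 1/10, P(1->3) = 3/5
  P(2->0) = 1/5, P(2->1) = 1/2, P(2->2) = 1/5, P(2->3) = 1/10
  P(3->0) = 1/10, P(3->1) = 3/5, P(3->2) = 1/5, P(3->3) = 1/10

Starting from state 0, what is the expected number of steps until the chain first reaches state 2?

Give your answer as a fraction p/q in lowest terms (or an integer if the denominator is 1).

Let h_i = expected steps to first reach 2 from state i.
Boundary: h_2 = 0.
First-step equations for the other states:
  h_0 = 1 + 3/10*h_0 + 3/10*h_1 + 1/5*h_2 + 1/5*h_3
  h_1 = 1 + 1/10*h_0 + 1/5*h_1 + 1/10*h_2 + 3/5*h_3
  h_3 = 1 + 1/10*h_0 + 3/5*h_1 + 1/5*h_2 + 1/10*h_3

Substituting h_2 = 0 and rearranging gives the linear system (I - Q) h = 1:
  [7/10, -3/10, -1/5] . (h_0, h_1, h_3) = 1
  [-1/10, 4/5, -3/5] . (h_0, h_1, h_3) = 1
  [-1/10, -3/5, 9/10] . (h_0, h_1, h_3) = 1

Solving yields:
  h_0 = 1090/179
  h_1 = 1200/179
  h_3 = 1120/179

Starting state is 0, so the expected hitting time is h_0 = 1090/179.

Answer: 1090/179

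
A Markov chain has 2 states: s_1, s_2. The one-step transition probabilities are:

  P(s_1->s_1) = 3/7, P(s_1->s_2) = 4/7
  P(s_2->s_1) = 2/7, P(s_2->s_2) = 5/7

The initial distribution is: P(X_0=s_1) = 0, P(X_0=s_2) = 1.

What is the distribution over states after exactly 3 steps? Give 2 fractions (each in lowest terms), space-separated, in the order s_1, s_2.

Propagating the distribution step by step (d_{t+1} = d_t * P):
d_0 = (s_1=0, s_2=1)
  d_1[s_1] = 0*3/7 + 1*2/7 = 2/7
  d_1[s_2] = 0*4/7 + 1*5/7 = 5/7
d_1 = (s_1=2/7, s_2=5/7)
  d_2[s_1] = 2/7*3/7 + 5/7*2/7 = 16/49
  d_2[s_2] = 2/7*4/7 + 5/7*5/7 = 33/49
d_2 = (s_1=16/49, s_2=33/49)
  d_3[s_1] = 16/49*3/7 + 33/49*2/7 = 114/343
  d_3[s_2] = 16/49*4/7 + 33/49*5/7 = 229/343
d_3 = (s_1=114/343, s_2=229/343)

Answer: 114/343 229/343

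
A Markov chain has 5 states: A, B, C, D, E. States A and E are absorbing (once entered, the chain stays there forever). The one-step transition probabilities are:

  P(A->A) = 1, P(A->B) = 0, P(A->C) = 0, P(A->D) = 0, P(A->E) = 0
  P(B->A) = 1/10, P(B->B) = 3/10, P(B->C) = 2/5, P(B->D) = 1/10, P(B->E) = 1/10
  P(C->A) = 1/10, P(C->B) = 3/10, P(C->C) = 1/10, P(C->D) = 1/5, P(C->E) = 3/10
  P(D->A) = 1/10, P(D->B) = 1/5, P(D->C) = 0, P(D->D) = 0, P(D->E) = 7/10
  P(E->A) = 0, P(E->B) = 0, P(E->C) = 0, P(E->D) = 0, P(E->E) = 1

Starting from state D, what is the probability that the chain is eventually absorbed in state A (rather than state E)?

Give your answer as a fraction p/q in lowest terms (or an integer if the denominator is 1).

Answer: 11/68

Derivation:
Let a_i = P(absorbed in A | start in state i).
Boundary conditions: a_A = 1, a_E = 0.
For each transient state i, a_i = sum_j P(i->j) * a_j:
  a_B = 1/10*a_A + 3/10*a_B + 2/5*a_C + 1/10*a_D + 1/10*a_E
  a_C = 1/10*a_A + 3/10*a_B + 1/10*a_C + 1/5*a_D + 3/10*a_E
  a_D = 1/10*a_A + 1/5*a_B + 0*a_C + 0*a_D + 7/10*a_E

Substituting a_A = 1 and a_E = 0, rearrange to (I - Q) a = r where r[i] = P(i -> A):
  [7/10, -2/5, -1/10] . (a_B, a_C, a_D) = 1/10
  [-3/10, 9/10, -1/5] . (a_B, a_C, a_D) = 1/10
  [-1/5, 0, 1] . (a_B, a_C, a_D) = 1/10

Solving yields:
  a_B = 21/68
  a_C = 1/4
  a_D = 11/68

Starting state is D, so the absorption probability is a_D = 11/68.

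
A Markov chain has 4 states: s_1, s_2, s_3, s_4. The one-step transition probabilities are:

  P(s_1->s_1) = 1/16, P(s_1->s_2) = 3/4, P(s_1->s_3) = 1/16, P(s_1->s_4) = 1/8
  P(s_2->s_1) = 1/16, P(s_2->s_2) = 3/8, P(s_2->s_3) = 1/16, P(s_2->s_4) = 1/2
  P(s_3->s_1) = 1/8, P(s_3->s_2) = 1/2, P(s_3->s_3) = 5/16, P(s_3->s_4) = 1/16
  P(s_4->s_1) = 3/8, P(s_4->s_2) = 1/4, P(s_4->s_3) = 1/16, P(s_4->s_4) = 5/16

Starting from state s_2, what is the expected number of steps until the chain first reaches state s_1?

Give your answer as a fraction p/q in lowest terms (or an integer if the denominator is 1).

Let h_i = expected steps to first reach s_1 from state i.
Boundary: h_s_1 = 0.
First-step equations for the other states:
  h_s_2 = 1 + 1/16*h_s_1 + 3/8*h_s_2 + 1/16*h_s_3 + 1/2*h_s_4
  h_s_3 = 1 + 1/8*h_s_1 + 1/2*h_s_2 + 5/16*h_s_3 + 1/16*h_s_4
  h_s_4 = 1 + 3/8*h_s_1 + 1/4*h_s_2 + 1/16*h_s_3 + 5/16*h_s_4

Substituting h_s_1 = 0 and rearranging gives the linear system (I - Q) h = 1:
  [5/8, -1/16, -1/2] . (h_s_2, h_s_3, h_s_4) = 1
  [-1/2, 11/16, -1/16] . (h_s_2, h_s_3, h_s_4) = 1
  [-1/4, -1/16, 11/16] . (h_s_2, h_s_3, h_s_4) = 1

Solving yields:
  h_s_2 = 912/173
  h_s_3 = 976/173
  h_s_4 = 672/173

Starting state is s_2, so the expected hitting time is h_s_2 = 912/173.

Answer: 912/173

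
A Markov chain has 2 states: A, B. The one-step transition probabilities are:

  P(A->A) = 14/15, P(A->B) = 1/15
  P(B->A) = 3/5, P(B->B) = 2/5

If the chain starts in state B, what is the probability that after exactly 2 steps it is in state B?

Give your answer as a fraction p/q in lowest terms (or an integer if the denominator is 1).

Answer: 1/5

Derivation:
Computing P^2 by repeated multiplication:
P^1 =
  A: [14/15, 1/15]
  B: [3/5, 2/5]
P^2 =
  A: [41/45, 4/45]
  B: [4/5, 1/5]

(P^2)[B -> B] = 1/5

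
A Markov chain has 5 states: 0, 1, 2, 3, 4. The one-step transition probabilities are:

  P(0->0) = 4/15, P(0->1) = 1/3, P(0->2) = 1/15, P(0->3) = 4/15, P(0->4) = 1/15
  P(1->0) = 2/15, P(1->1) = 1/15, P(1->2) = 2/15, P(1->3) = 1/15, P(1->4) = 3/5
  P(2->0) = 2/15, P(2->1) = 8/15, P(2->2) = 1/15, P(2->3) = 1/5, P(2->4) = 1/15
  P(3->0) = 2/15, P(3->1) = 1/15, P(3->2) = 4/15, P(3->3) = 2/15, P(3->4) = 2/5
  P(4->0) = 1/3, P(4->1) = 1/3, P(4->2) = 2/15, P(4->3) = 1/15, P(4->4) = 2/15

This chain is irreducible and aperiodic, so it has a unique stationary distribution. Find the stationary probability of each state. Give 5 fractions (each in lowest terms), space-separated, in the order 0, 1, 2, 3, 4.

Answer: 7360/34211 17437/68422 8795/68422 4649/34211 9086/34211

Derivation:
The stationary distribution satisfies pi = pi * P, i.e.:
  pi_0 = 4/15*pi_0 + 2/15*pi_1 + 2/15*pi_2 + 2/15*pi_3 + 1/3*pi_4
  pi_1 = 1/3*pi_0 + 1/15*pi_1 + 8/15*pi_2 + 1/15*pi_3 + 1/3*pi_4
  pi_2 = 1/15*pi_0 + 2/15*pi_1 + 1/15*pi_2 + 4/15*pi_3 + 2/15*pi_4
  pi_3 = 4/15*pi_0 + 1/15*pi_1 + 1/5*pi_2 + 2/15*pi_3 + 1/15*pi_4
  pi_4 = 1/15*pi_0 + 3/5*pi_1 + 1/15*pi_2 + 2/5*pi_3 + 2/15*pi_4
with normalization: pi_0 + pi_1 + pi_2 + pi_3 + pi_4 = 1.

Using the first 4 balance equations plus normalization, the linear system A*pi = b is:
  [-11/15, 2/15, 2/15, 2/15, 1/3] . pi = 0
  [1/3, -14/15, 8/15, 1/15, 1/3] . pi = 0
  [1/15, 2/15, -14/15, 4/15, 2/15] . pi = 0
  [4/15, 1/15, 1/5, -13/15, 1/15] . pi = 0
  [1, 1, 1, 1, 1] . pi = 1

Solving yields:
  pi_0 = 7360/34211
  pi_1 = 17437/68422
  pi_2 = 8795/68422
  pi_3 = 4649/34211
  pi_4 = 9086/34211

Verification (pi * P):
  7360/34211*4/15 + 17437/68422*2/15 + 8795/68422*2/15 + 4649/34211*2/15 + 9086/34211*1/3 = 7360/34211 = pi_0  (ok)
  7360/34211*1/3 + 17437/68422*1/15 + 8795/68422*8/15 + 4649/34211*1/15 + 9086/34211*1/3 = 17437/68422 = pi_1  (ok)
  7360/34211*1/15 + 17437/68422*2/15 + 8795/68422*1/15 + 4649/34211*4/15 + 9086/34211*2/15 = 8795/68422 = pi_2  (ok)
  7360/34211*4/15 + 17437/68422*1/15 + 8795/68422*1/5 + 4649/34211*2/15 + 9086/34211*1/15 = 4649/34211 = pi_3  (ok)
  7360/34211*1/15 + 17437/68422*3/5 + 8795/68422*1/15 + 4649/34211*2/5 + 9086/34211*2/15 = 9086/34211 = pi_4  (ok)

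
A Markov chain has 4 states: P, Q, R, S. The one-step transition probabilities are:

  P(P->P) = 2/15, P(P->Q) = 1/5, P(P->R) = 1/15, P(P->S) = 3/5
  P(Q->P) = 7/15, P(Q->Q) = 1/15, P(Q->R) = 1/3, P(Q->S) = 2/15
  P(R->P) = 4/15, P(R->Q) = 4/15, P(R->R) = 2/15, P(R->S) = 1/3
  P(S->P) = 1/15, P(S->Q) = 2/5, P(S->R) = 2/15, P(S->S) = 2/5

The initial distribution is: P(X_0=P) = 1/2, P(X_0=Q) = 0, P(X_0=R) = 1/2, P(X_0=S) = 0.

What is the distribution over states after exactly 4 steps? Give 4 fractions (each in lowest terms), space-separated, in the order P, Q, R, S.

Answer: 27/125 12632/50625 316/1875 18526/50625

Derivation:
Propagating the distribution step by step (d_{t+1} = d_t * P):
d_0 = (P=1/2, Q=0, R=1/2, S=0)
  d_1[P] = 1/2*2/15 + 0*7/15 + 1/2*4/15 + 0*1/15 = 1/5
  d_1[Q] = 1/2*1/5 + 0*1/15 + 1/2*4/15 + 0*2/5 = 7/30
  d_1[R] = 1/2*1/15 + 0*1/3 + 1/2*2/15 + 0*2/15 = 1/10
  d_1[S] = 1/2*3/5 + 0*2/15 + 1/2*1/3 + 0*2/5 = 7/15
d_1 = (P=1/5, Q=7/30, R=1/10, S=7/15)
  d_2[P] = 1/5*2/15 + 7/30*7/15 + 1/10*4/15 + 7/15*1/15 = 29/150
  d_2[Q] = 1/5*1/5 + 7/30*1/15 + 1/10*4/15 + 7/15*2/5 = 121/450
  d_2[R] = 1/5*1/15 + 7/30*1/3 + 1/10*2/15 + 7/15*2/15 = 1/6
  d_2[S] = 1/5*3/5 + 7/30*2/15 + 1/10*1/3 + 7/15*2/5 = 167/450
d_2 = (P=29/150, Q=121/450, R=1/6, S=167/450)
  d_3[P] = 29/150*2/15 + 121/450*7/15 + 1/6*4/15 + 167/450*1/15 = 248/1125
  d_3[Q] = 29/150*1/5 + 121/450*1/15 + 1/6*4/15 + 167/450*2/5 = 842/3375
  d_3[R] = 29/150*1/15 + 121/450*1/3 + 1/6*2/15 + 167/450*2/15 = 196/1125
  d_3[S] = 29/150*3/5 + 121/450*2/15 + 1/6*1/3 + 167/450*2/5 = 1201/3375
d_3 = (P=248/1125, Q=842/3375, R=196/1125, S=1201/3375)
  d_4[P] = 248/1125*2/15 + 842/3375*7/15 + 196/1125*4/15 + 1201/3375*1/15 = 27/125
  d_4[Q] = 248/1125*1/5 + 842/3375*1/15 + 196/1125*4/15 + 1201/3375*2/5 = 12632/50625
  d_4[R] = 248/1125*1/15 + 842/3375*1/3 + 196/1125*2/15 + 1201/3375*2/15 = 316/1875
  d_4[S] = 248/1125*3/5 + 842/3375*2/15 + 196/1125*1/3 + 1201/3375*2/5 = 18526/50625
d_4 = (P=27/125, Q=12632/50625, R=316/1875, S=18526/50625)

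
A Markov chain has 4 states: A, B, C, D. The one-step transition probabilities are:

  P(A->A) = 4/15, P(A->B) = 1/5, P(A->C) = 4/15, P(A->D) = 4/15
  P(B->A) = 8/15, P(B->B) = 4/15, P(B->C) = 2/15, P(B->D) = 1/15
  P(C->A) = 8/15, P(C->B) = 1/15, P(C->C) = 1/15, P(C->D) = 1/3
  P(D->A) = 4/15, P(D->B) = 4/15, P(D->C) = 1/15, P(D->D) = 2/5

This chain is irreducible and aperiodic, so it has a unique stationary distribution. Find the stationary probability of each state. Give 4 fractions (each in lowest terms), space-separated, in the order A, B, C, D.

The stationary distribution satisfies pi = pi * P, i.e.:
  pi_A = 4/15*pi_A + 8/15*pi_B + 8/15*pi_C + 4/15*pi_D
  pi_B = 1/5*pi_A + 4/15*pi_B + 1/15*pi_C + 4/15*pi_D
  pi_C = 4/15*pi_A + 2/15*pi_B + 1/15*pi_C + 1/15*pi_D
  pi_D = 4/15*pi_A + 1/15*pi_B + 1/3*pi_C + 2/5*pi_D
with normalization: pi_A + pi_B + pi_C + pi_D = 1.

Using the first 3 balance equations plus normalization, the linear system A*pi = b is:
  [-11/15, 8/15, 8/15, 4/15] . pi = 0
  [1/5, -11/15, 1/15, 4/15] . pi = 0
  [4/15, 2/15, -14/15, 1/15] . pi = 0
  [1, 1, 1, 1] . pi = 1

Solving yields:
  pi_A = 304/835
  pi_B = 707/3340
  pi_C = 513/3340
  pi_D = 226/835

Verification (pi * P):
  304/835*4/15 + 707/3340*8/15 + 513/3340*8/15 + 226/835*4/15 = 304/835 = pi_A  (ok)
  304/835*1/5 + 707/3340*4/15 + 513/3340*1/15 + 226/835*4/15 = 707/3340 = pi_B  (ok)
  304/835*4/15 + 707/3340*2/15 + 513/3340*1/15 + 226/835*1/15 = 513/3340 = pi_C  (ok)
  304/835*4/15 + 707/3340*1/15 + 513/3340*1/3 + 226/835*2/5 = 226/835 = pi_D  (ok)

Answer: 304/835 707/3340 513/3340 226/835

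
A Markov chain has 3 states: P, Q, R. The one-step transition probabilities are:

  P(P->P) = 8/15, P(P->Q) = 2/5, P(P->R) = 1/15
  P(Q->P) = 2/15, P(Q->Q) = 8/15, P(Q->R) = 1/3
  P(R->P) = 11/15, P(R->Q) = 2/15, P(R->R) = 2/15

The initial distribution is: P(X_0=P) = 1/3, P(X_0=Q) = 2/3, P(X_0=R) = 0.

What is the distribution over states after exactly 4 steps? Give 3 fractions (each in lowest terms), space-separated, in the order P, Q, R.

Propagating the distribution step by step (d_{t+1} = d_t * P):
d_0 = (P=1/3, Q=2/3, R=0)
  d_1[P] = 1/3*8/15 + 2/3*2/15 + 0*11/15 = 4/15
  d_1[Q] = 1/3*2/5 + 2/3*8/15 + 0*2/15 = 22/45
  d_1[R] = 1/3*1/15 + 2/3*1/3 + 0*2/15 = 11/45
d_1 = (P=4/15, Q=22/45, R=11/45)
  d_2[P] = 4/15*8/15 + 22/45*2/15 + 11/45*11/15 = 29/75
  d_2[Q] = 4/15*2/5 + 22/45*8/15 + 11/45*2/15 = 2/5
  d_2[R] = 4/15*1/15 + 22/45*1/3 + 11/45*2/15 = 16/75
d_2 = (P=29/75, Q=2/5, R=16/75)
  d_3[P] = 29/75*8/15 + 2/5*2/15 + 16/75*11/15 = 52/125
  d_3[Q] = 29/75*2/5 + 2/5*8/15 + 16/75*2/15 = 446/1125
  d_3[R] = 29/75*1/15 + 2/5*1/3 + 16/75*2/15 = 211/1125
d_3 = (P=52/125, Q=446/1125, R=211/1125)
  d_4[P] = 52/125*8/15 + 446/1125*2/15 + 211/1125*11/15 = 773/1875
  d_4[Q] = 52/125*2/5 + 446/1125*8/15 + 211/1125*2/15 = 2266/5625
  d_4[R] = 52/125*1/15 + 446/1125*1/3 + 211/1125*2/15 = 208/1125
d_4 = (P=773/1875, Q=2266/5625, R=208/1125)

Answer: 773/1875 2266/5625 208/1125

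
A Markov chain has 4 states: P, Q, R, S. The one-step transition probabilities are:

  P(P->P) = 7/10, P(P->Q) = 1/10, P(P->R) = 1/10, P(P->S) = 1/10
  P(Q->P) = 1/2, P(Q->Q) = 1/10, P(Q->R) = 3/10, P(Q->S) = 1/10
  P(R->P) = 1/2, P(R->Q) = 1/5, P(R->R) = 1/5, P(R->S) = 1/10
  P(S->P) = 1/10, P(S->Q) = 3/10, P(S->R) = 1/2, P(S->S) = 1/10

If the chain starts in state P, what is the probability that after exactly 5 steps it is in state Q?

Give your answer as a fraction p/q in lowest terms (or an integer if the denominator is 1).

Answer: 13857/100000

Derivation:
Computing P^5 by repeated multiplication:
P^1 =
  P: [7/10, 1/10, 1/10, 1/10]
  Q: [1/2, 1/10, 3/10, 1/10]
  R: [1/2, 1/5, 1/5, 1/10]
  S: [1/10, 3/10, 1/2, 1/10]
P^2 =
  P: [3/5, 13/100, 17/100, 1/10]
  Q: [14/25, 3/20, 19/100, 1/10]
  R: [14/25, 7/50, 1/5, 1/10]
  S: [12/25, 17/100, 1/4, 1/10]
P^3 =
  P: [29/50, 137/1000, 183/1000, 1/10]
  Q: [143/250, 139/1000, 189/1000, 1/10]
  R: [143/250, 7/50, 47/250, 1/10]
  S: [139/250, 29/200, 199/1000, 1/10]
P^4 =
  P: [72/125, 1383/10000, 1857/10000, 1/10]
  Q: [359/625, 1389/10000, 1867/10000, 1/10]
  R: [359/625, 347/2500, 467/2500, 1/10]
  S: [357/625, 1399/10000, 1889/10000, 1/10]
P^5 =
  P: [719/1250, 13857/100000, 18623/100000, 1/10]
  Q: [3593/6250, 13867/100000, 3729/20000, 1/10]
  R: [3593/6250, 3467/25000, 4661/25000, 1/10]
  S: [3589/6250, 13889/100000, 18687/100000, 1/10]

(P^5)[P -> Q] = 13857/100000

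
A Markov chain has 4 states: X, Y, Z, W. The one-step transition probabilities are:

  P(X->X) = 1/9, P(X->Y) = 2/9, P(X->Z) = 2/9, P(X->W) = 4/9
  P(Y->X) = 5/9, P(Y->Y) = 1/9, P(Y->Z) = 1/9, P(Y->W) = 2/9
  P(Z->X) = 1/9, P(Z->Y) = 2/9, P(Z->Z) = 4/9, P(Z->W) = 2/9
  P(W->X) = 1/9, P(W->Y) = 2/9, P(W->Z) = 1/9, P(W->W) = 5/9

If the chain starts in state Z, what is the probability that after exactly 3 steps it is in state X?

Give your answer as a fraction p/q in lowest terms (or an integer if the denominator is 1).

Computing P^3 by repeated multiplication:
P^1 =
  X: [1/9, 2/9, 2/9, 4/9]
  Y: [5/9, 1/9, 1/9, 2/9]
  Z: [1/9, 2/9, 4/9, 2/9]
  W: [1/9, 2/9, 1/9, 5/9]
P^2 =
  X: [17/81, 16/81, 16/81, 32/81]
  Y: [13/81, 17/81, 17/81, 34/81]
  Z: [17/81, 16/81, 22/81, 26/81]
  W: [17/81, 16/81, 13/81, 35/81]
P^3 =
  X: [145/729, 146/729, 146/729, 292/729]
  Y: [149/729, 145/729, 145/729, 290/729]
  Z: [145/729, 146/729, 164/729, 274/729]
  W: [145/729, 146/729, 137/729, 301/729]

(P^3)[Z -> X] = 145/729

Answer: 145/729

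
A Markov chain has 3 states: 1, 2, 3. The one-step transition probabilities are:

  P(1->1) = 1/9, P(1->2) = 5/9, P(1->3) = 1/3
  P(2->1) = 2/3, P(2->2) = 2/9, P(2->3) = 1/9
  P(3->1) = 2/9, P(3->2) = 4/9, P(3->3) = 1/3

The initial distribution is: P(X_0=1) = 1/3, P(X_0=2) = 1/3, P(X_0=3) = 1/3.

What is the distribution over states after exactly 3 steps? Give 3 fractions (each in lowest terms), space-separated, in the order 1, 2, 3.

Propagating the distribution step by step (d_{t+1} = d_t * P):
d_0 = (1=1/3, 2=1/3, 3=1/3)
  d_1[1] = 1/3*1/9 + 1/3*2/3 + 1/3*2/9 = 1/3
  d_1[2] = 1/3*5/9 + 1/3*2/9 + 1/3*4/9 = 11/27
  d_1[3] = 1/3*1/3 + 1/3*1/9 + 1/3*1/3 = 7/27
d_1 = (1=1/3, 2=11/27, 3=7/27)
  d_2[1] = 1/3*1/9 + 11/27*2/3 + 7/27*2/9 = 89/243
  d_2[2] = 1/3*5/9 + 11/27*2/9 + 7/27*4/9 = 95/243
  d_2[3] = 1/3*1/3 + 11/27*1/9 + 7/27*1/3 = 59/243
d_2 = (1=89/243, 2=95/243, 3=59/243)
  d_3[1] = 89/243*1/9 + 95/243*2/3 + 59/243*2/9 = 259/729
  d_3[2] = 89/243*5/9 + 95/243*2/9 + 59/243*4/9 = 871/2187
  d_3[3] = 89/243*1/3 + 95/243*1/9 + 59/243*1/3 = 539/2187
d_3 = (1=259/729, 2=871/2187, 3=539/2187)

Answer: 259/729 871/2187 539/2187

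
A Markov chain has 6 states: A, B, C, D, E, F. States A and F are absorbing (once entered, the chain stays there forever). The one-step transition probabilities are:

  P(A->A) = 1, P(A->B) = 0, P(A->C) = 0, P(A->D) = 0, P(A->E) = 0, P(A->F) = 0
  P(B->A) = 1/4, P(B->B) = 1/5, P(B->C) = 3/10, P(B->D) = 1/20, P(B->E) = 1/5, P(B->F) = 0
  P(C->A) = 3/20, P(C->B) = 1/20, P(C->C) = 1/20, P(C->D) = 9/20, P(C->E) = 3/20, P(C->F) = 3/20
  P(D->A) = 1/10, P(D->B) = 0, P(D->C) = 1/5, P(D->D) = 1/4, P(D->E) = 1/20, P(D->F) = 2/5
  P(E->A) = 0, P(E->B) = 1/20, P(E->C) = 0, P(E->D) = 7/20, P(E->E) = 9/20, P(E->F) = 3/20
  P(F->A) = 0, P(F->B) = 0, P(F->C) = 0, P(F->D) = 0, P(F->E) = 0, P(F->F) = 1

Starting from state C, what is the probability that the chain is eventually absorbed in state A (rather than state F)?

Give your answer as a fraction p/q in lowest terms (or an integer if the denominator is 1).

Let a_i = P(absorbed in A | start in state i).
Boundary conditions: a_A = 1, a_F = 0.
For each transient state i, a_i = sum_j P(i->j) * a_j:
  a_B = 1/4*a_A + 1/5*a_B + 3/10*a_C + 1/20*a_D + 1/5*a_E + 0*a_F
  a_C = 3/20*a_A + 1/20*a_B + 1/20*a_C + 9/20*a_D + 3/20*a_E + 3/20*a_F
  a_D = 1/10*a_A + 0*a_B + 1/5*a_C + 1/4*a_D + 1/20*a_E + 2/5*a_F
  a_E = 0*a_A + 1/20*a_B + 0*a_C + 7/20*a_D + 9/20*a_E + 3/20*a_F

Substituting a_A = 1 and a_F = 0, rearrange to (I - Q) a = r where r[i] = P(i -> A):
  [4/5, -3/10, -1/20, -1/5] . (a_B, a_C, a_D, a_E) = 1/4
  [-1/20, 19/20, -9/20, -3/20] . (a_B, a_C, a_D, a_E) = 3/20
  [0, -1/5, 3/4, -1/20] . (a_B, a_C, a_D, a_E) = 1/10
  [-1/20, 0, -7/20, 11/20] . (a_B, a_C, a_D, a_E) = 0

Solving yields:
  a_B = 18844/37897
  a_C = 12313/37897
  a_D = 8825/37897
  a_E = 7329/37897

Starting state is C, so the absorption probability is a_C = 12313/37897.

Answer: 12313/37897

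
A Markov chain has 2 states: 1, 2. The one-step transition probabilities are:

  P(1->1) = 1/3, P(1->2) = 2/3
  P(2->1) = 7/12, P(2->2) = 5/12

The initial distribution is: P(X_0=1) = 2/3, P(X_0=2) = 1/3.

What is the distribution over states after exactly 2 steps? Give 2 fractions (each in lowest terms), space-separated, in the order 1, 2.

Answer: 23/48 25/48

Derivation:
Propagating the distribution step by step (d_{t+1} = d_t * P):
d_0 = (1=2/3, 2=1/3)
  d_1[1] = 2/3*1/3 + 1/3*7/12 = 5/12
  d_1[2] = 2/3*2/3 + 1/3*5/12 = 7/12
d_1 = (1=5/12, 2=7/12)
  d_2[1] = 5/12*1/3 + 7/12*7/12 = 23/48
  d_2[2] = 5/12*2/3 + 7/12*5/12 = 25/48
d_2 = (1=23/48, 2=25/48)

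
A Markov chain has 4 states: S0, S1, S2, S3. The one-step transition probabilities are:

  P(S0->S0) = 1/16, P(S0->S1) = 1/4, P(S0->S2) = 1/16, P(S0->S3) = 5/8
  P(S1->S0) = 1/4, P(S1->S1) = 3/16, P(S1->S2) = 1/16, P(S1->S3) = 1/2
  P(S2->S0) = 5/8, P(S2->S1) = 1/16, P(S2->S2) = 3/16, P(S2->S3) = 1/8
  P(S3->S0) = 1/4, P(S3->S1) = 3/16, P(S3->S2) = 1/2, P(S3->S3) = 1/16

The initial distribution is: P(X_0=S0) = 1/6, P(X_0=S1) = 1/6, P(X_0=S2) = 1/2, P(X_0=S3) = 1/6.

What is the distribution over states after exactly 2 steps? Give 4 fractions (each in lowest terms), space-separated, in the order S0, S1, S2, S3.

Answer: 127/512 289/1536 103/512 557/1536

Derivation:
Propagating the distribution step by step (d_{t+1} = d_t * P):
d_0 = (S0=1/6, S1=1/6, S2=1/2, S3=1/6)
  d_1[S0] = 1/6*1/16 + 1/6*1/4 + 1/2*5/8 + 1/6*1/4 = 13/32
  d_1[S1] = 1/6*1/4 + 1/6*3/16 + 1/2*1/16 + 1/6*3/16 = 13/96
  d_1[S2] = 1/6*1/16 + 1/6*1/16 + 1/2*3/16 + 1/6*1/2 = 19/96
  d_1[S3] = 1/6*5/8 + 1/6*1/2 + 1/2*1/8 + 1/6*1/16 = 25/96
d_1 = (S0=13/32, S1=13/96, S2=19/96, S3=25/96)
  d_2[S0] = 13/32*1/16 + 13/96*1/4 + 19/96*5/8 + 25/96*1/4 = 127/512
  d_2[S1] = 13/32*1/4 + 13/96*3/16 + 19/96*1/16 + 25/96*3/16 = 289/1536
  d_2[S2] = 13/32*1/16 + 13/96*1/16 + 19/96*3/16 + 25/96*1/2 = 103/512
  d_2[S3] = 13/32*5/8 + 13/96*1/2 + 19/96*1/8 + 25/96*1/16 = 557/1536
d_2 = (S0=127/512, S1=289/1536, S2=103/512, S3=557/1536)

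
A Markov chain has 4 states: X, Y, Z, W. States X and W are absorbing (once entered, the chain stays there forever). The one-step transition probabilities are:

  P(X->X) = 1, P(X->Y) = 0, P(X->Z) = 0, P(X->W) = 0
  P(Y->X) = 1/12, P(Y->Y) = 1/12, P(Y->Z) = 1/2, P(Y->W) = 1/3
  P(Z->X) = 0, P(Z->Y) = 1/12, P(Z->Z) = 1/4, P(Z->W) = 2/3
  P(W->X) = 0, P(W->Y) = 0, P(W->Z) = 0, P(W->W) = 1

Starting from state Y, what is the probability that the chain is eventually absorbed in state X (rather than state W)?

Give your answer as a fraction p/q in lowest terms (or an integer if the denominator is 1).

Answer: 3/31

Derivation:
Let a_i = P(absorbed in X | start in state i).
Boundary conditions: a_X = 1, a_W = 0.
For each transient state i, a_i = sum_j P(i->j) * a_j:
  a_Y = 1/12*a_X + 1/12*a_Y + 1/2*a_Z + 1/3*a_W
  a_Z = 0*a_X + 1/12*a_Y + 1/4*a_Z + 2/3*a_W

Substituting a_X = 1 and a_W = 0, rearrange to (I - Q) a = r where r[i] = P(i -> X):
  [11/12, -1/2] . (a_Y, a_Z) = 1/12
  [-1/12, 3/4] . (a_Y, a_Z) = 0

Solving yields:
  a_Y = 3/31
  a_Z = 1/93

Starting state is Y, so the absorption probability is a_Y = 3/31.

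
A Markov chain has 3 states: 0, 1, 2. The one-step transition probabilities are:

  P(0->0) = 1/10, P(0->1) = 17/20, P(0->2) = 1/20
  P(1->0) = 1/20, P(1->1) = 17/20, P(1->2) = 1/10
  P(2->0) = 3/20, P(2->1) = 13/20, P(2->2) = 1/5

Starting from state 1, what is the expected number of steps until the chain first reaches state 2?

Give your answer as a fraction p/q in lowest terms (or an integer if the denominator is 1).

Answer: 380/37

Derivation:
Let h_i = expected steps to first reach 2 from state i.
Boundary: h_2 = 0.
First-step equations for the other states:
  h_0 = 1 + 1/10*h_0 + 17/20*h_1 + 1/20*h_2
  h_1 = 1 + 1/20*h_0 + 17/20*h_1 + 1/10*h_2

Substituting h_2 = 0 and rearranging gives the linear system (I - Q) h = 1:
  [9/10, -17/20] . (h_0, h_1) = 1
  [-1/20, 3/20] . (h_0, h_1) = 1

Solving yields:
  h_0 = 400/37
  h_1 = 380/37

Starting state is 1, so the expected hitting time is h_1 = 380/37.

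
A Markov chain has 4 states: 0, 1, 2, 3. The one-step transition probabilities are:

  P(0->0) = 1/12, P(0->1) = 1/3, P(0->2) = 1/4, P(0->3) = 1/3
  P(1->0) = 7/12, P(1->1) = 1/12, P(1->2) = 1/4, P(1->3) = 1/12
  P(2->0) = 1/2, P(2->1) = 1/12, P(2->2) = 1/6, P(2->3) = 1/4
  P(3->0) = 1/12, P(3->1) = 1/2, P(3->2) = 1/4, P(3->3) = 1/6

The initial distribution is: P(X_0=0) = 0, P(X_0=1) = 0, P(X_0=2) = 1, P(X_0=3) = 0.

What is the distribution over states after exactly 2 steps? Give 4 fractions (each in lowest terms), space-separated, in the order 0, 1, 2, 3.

Propagating the distribution step by step (d_{t+1} = d_t * P):
d_0 = (0=0, 1=0, 2=1, 3=0)
  d_1[0] = 0*1/12 + 0*7/12 + 1*1/2 + 0*1/12 = 1/2
  d_1[1] = 0*1/3 + 0*1/12 + 1*1/12 + 0*1/2 = 1/12
  d_1[2] = 0*1/4 + 0*1/4 + 1*1/6 + 0*1/4 = 1/6
  d_1[3] = 0*1/3 + 0*1/12 + 1*1/4 + 0*1/6 = 1/4
d_1 = (0=1/2, 1=1/12, 2=1/6, 3=1/4)
  d_2[0] = 1/2*1/12 + 1/12*7/12 + 1/6*1/2 + 1/4*1/12 = 7/36
  d_2[1] = 1/2*1/3 + 1/12*1/12 + 1/6*1/12 + 1/4*1/2 = 5/16
  d_2[2] = 1/2*1/4 + 1/12*1/4 + 1/6*1/6 + 1/4*1/4 = 17/72
  d_2[3] = 1/2*1/3 + 1/12*1/12 + 1/6*1/4 + 1/4*1/6 = 37/144
d_2 = (0=7/36, 1=5/16, 2=17/72, 3=37/144)

Answer: 7/36 5/16 17/72 37/144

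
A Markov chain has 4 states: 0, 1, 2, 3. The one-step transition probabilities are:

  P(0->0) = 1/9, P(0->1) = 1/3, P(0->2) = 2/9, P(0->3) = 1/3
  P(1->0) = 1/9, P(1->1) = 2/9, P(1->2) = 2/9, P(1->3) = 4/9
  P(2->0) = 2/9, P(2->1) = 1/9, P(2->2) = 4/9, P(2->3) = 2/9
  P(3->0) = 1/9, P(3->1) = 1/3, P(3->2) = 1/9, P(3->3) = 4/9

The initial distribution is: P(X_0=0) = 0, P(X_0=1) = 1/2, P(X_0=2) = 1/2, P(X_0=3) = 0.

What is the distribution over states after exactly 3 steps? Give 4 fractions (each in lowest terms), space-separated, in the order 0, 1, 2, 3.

Answer: 34/243 121/486 13/54 10/27

Derivation:
Propagating the distribution step by step (d_{t+1} = d_t * P):
d_0 = (0=0, 1=1/2, 2=1/2, 3=0)
  d_1[0] = 0*1/9 + 1/2*1/9 + 1/2*2/9 + 0*1/9 = 1/6
  d_1[1] = 0*1/3 + 1/2*2/9 + 1/2*1/9 + 0*1/3 = 1/6
  d_1[2] = 0*2/9 + 1/2*2/9 + 1/2*4/9 + 0*1/9 = 1/3
  d_1[3] = 0*1/3 + 1/2*4/9 + 1/2*2/9 + 0*4/9 = 1/3
d_1 = (0=1/6, 1=1/6, 2=1/3, 3=1/3)
  d_2[0] = 1/6*1/9 + 1/6*1/9 + 1/3*2/9 + 1/3*1/9 = 4/27
  d_2[1] = 1/6*1/3 + 1/6*2/9 + 1/3*1/9 + 1/3*1/3 = 13/54
  d_2[2] = 1/6*2/9 + 1/6*2/9 + 1/3*4/9 + 1/3*1/9 = 7/27
  d_2[3] = 1/6*1/3 + 1/6*4/9 + 1/3*2/9 + 1/3*4/9 = 19/54
d_2 = (0=4/27, 1=13/54, 2=7/27, 3=19/54)
  d_3[0] = 4/27*1/9 + 13/54*1/9 + 7/27*2/9 + 19/54*1/9 = 34/243
  d_3[1] = 4/27*1/3 + 13/54*2/9 + 7/27*1/9 + 19/54*1/3 = 121/486
  d_3[2] = 4/27*2/9 + 13/54*2/9 + 7/27*4/9 + 19/54*1/9 = 13/54
  d_3[3] = 4/27*1/3 + 13/54*4/9 + 7/27*2/9 + 19/54*4/9 = 10/27
d_3 = (0=34/243, 1=121/486, 2=13/54, 3=10/27)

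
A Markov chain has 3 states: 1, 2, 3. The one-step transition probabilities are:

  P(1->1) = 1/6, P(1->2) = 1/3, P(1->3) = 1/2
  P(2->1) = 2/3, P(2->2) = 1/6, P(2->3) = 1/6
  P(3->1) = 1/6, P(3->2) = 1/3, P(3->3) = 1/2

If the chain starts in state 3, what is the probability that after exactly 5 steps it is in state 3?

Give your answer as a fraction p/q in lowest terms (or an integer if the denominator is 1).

Answer: 787/1944

Derivation:
Computing P^5 by repeated multiplication:
P^1 =
  1: [1/6, 1/3, 1/2]
  2: [2/3, 1/6, 1/6]
  3: [1/6, 1/3, 1/2]
P^2 =
  1: [1/3, 5/18, 7/18]
  2: [1/4, 11/36, 4/9]
  3: [1/3, 5/18, 7/18]
P^3 =
  1: [11/36, 31/108, 11/27]
  2: [23/72, 61/216, 43/108]
  3: [11/36, 31/108, 11/27]
P^4 =
  1: [67/216, 185/648, 131/324]
  2: [133/432, 371/1296, 263/648]
  3: [67/216, 185/648, 131/324]
P^5 =
  1: [401/1296, 1111/3888, 787/1944]
  2: [803/2592, 2221/7776, 1573/3888]
  3: [401/1296, 1111/3888, 787/1944]

(P^5)[3 -> 3] = 787/1944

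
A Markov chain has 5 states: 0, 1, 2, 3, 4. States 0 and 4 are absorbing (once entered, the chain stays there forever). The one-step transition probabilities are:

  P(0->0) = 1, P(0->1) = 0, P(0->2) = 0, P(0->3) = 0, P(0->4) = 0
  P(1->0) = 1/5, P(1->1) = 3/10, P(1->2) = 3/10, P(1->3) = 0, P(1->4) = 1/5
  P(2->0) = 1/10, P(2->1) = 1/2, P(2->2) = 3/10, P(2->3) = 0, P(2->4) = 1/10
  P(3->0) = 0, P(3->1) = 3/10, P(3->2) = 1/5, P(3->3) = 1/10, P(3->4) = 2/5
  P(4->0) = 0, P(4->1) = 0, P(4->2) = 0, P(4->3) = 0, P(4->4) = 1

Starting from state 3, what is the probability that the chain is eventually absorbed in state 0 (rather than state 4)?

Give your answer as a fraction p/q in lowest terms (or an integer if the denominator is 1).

Answer: 5/18

Derivation:
Let a_i = P(absorbed in 0 | start in state i).
Boundary conditions: a_0 = 1, a_4 = 0.
For each transient state i, a_i = sum_j P(i->j) * a_j:
  a_1 = 1/5*a_0 + 3/10*a_1 + 3/10*a_2 + 0*a_3 + 1/5*a_4
  a_2 = 1/10*a_0 + 1/2*a_1 + 3/10*a_2 + 0*a_3 + 1/10*a_4
  a_3 = 0*a_0 + 3/10*a_1 + 1/5*a_2 + 1/10*a_3 + 2/5*a_4

Substituting a_0 = 1 and a_4 = 0, rearrange to (I - Q) a = r where r[i] = P(i -> 0):
  [7/10, -3/10, 0] . (a_1, a_2, a_3) = 1/5
  [-1/2, 7/10, 0] . (a_1, a_2, a_3) = 1/10
  [-3/10, -1/5, 9/10] . (a_1, a_2, a_3) = 0

Solving yields:
  a_1 = 1/2
  a_2 = 1/2
  a_3 = 5/18

Starting state is 3, so the absorption probability is a_3 = 5/18.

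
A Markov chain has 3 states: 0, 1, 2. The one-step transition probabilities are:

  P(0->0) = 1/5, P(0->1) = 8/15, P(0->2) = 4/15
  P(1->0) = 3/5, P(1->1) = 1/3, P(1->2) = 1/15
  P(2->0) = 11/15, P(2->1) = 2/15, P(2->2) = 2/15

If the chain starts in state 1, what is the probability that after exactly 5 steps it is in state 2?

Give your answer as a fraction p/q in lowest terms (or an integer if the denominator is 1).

Computing P^5 by repeated multiplication:
P^1 =
  0: [1/5, 8/15, 4/15]
  1: [3/5, 1/3, 1/15]
  2: [11/15, 2/15, 2/15]
P^2 =
  0: [5/9, 8/25, 28/225]
  1: [83/225, 11/25, 43/225]
  2: [73/225, 34/75, 2/9]
P^3 =
  0: [1331/3375, 472/1125, 628/3375]
  1: [1613/3375, 83/225, 517/3375]
  2: [1687/3375, 398/1125, 494/3375]
P^4 =
  0: [4729/10125, 6328/16875, 7996/50625]
  1: [21731/50625, 6721/16875, 8731/50625]
  2: [21241/50625, 6818/16875, 1786/10125]
P^5 =
  0: [329747/759375, 100024/253125, 129556/759375]
  1: [342701/759375, 779/2025, 124549/759375]
  2: [346039/759375, 96686/253125, 123278/759375]

(P^5)[1 -> 2] = 124549/759375

Answer: 124549/759375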